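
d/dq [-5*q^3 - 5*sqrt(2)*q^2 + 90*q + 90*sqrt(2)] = -15*q^2 - 10*sqrt(2)*q + 90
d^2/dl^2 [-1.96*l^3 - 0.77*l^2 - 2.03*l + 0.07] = -11.76*l - 1.54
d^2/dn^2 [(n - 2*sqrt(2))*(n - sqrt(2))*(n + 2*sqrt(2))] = 6*n - 2*sqrt(2)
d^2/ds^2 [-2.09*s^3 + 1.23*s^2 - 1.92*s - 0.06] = 2.46 - 12.54*s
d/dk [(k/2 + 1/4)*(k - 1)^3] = (k - 1)^2*(8*k + 1)/4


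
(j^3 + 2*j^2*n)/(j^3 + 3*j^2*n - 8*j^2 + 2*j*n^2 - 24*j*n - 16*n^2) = j^2/(j^2 + j*n - 8*j - 8*n)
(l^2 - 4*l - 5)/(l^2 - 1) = (l - 5)/(l - 1)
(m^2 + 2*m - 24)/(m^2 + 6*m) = (m - 4)/m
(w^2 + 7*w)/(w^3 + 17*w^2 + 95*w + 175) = w/(w^2 + 10*w + 25)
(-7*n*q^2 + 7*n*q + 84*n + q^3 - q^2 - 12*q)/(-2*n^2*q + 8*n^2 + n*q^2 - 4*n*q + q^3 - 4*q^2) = (-7*n*q - 21*n + q^2 + 3*q)/(-2*n^2 + n*q + q^2)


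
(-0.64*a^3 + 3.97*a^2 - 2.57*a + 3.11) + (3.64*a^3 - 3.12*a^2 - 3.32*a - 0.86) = 3.0*a^3 + 0.85*a^2 - 5.89*a + 2.25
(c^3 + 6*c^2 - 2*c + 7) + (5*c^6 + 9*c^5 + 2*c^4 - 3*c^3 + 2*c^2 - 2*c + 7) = 5*c^6 + 9*c^5 + 2*c^4 - 2*c^3 + 8*c^2 - 4*c + 14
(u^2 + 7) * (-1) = -u^2 - 7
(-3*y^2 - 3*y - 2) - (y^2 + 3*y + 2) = -4*y^2 - 6*y - 4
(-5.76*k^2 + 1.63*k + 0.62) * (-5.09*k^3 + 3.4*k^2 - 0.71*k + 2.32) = 29.3184*k^5 - 27.8807*k^4 + 6.4758*k^3 - 12.4125*k^2 + 3.3414*k + 1.4384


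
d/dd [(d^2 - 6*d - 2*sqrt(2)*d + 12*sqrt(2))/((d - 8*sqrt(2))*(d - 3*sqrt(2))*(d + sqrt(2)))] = (-d^4 + 4*sqrt(2)*d^3 + 12*d^3 - 96*sqrt(2)*d^2 - 14*d^2 + 96*sqrt(2)*d + 480*d - 600*sqrt(2) - 192)/(d^6 - 20*sqrt(2)*d^5 + 252*d^4 - 424*sqrt(2)*d^3 - 1244*d^2 + 2496*sqrt(2)*d + 4608)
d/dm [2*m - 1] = 2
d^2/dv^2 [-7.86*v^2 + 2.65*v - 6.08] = -15.7200000000000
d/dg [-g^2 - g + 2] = -2*g - 1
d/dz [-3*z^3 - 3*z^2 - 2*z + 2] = -9*z^2 - 6*z - 2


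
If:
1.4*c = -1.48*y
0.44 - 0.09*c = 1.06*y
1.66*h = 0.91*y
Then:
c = -0.48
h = 0.25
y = 0.46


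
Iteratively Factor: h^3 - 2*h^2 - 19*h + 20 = (h + 4)*(h^2 - 6*h + 5) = (h - 1)*(h + 4)*(h - 5)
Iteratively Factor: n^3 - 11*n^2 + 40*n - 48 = (n - 3)*(n^2 - 8*n + 16) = (n - 4)*(n - 3)*(n - 4)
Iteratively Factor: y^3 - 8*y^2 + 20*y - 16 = (y - 4)*(y^2 - 4*y + 4) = (y - 4)*(y - 2)*(y - 2)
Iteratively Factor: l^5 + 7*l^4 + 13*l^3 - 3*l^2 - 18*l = (l + 2)*(l^4 + 5*l^3 + 3*l^2 - 9*l) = l*(l + 2)*(l^3 + 5*l^2 + 3*l - 9) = l*(l + 2)*(l + 3)*(l^2 + 2*l - 3) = l*(l - 1)*(l + 2)*(l + 3)*(l + 3)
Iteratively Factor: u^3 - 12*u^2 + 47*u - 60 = (u - 4)*(u^2 - 8*u + 15) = (u - 5)*(u - 4)*(u - 3)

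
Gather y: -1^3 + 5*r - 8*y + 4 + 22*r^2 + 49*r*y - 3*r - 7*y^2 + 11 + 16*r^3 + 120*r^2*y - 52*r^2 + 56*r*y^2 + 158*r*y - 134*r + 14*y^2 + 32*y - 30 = 16*r^3 - 30*r^2 - 132*r + y^2*(56*r + 7) + y*(120*r^2 + 207*r + 24) - 16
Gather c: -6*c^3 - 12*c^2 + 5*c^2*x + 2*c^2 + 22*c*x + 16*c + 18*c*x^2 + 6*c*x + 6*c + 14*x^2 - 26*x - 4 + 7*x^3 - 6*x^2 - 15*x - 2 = -6*c^3 + c^2*(5*x - 10) + c*(18*x^2 + 28*x + 22) + 7*x^3 + 8*x^2 - 41*x - 6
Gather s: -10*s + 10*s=0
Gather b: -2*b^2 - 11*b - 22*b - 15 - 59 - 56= -2*b^2 - 33*b - 130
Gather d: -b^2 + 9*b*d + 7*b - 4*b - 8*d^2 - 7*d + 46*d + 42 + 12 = -b^2 + 3*b - 8*d^2 + d*(9*b + 39) + 54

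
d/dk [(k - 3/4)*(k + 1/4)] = 2*k - 1/2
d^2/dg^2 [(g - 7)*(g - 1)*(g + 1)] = 6*g - 14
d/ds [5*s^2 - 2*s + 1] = 10*s - 2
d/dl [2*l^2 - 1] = 4*l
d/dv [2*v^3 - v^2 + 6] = 2*v*(3*v - 1)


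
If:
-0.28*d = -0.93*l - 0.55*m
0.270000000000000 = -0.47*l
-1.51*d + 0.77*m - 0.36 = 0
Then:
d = 0.35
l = -0.57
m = 1.15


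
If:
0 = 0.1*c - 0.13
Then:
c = 1.30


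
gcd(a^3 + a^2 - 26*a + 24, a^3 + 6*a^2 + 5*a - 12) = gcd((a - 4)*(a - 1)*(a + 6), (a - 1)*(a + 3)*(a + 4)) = a - 1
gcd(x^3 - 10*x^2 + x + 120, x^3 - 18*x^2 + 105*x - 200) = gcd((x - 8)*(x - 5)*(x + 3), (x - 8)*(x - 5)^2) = x^2 - 13*x + 40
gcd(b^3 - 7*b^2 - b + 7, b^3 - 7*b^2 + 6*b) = b - 1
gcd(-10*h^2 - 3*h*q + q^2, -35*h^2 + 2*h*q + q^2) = -5*h + q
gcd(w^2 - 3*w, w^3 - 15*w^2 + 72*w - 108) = w - 3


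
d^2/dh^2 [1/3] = 0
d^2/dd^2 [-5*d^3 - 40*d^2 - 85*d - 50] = -30*d - 80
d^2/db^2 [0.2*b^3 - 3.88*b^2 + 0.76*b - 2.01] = 1.2*b - 7.76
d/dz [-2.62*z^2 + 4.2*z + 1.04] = 4.2 - 5.24*z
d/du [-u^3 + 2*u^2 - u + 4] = -3*u^2 + 4*u - 1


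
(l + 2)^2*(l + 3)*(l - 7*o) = l^4 - 7*l^3*o + 7*l^3 - 49*l^2*o + 16*l^2 - 112*l*o + 12*l - 84*o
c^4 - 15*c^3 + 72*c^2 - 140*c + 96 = (c - 8)*(c - 3)*(c - 2)^2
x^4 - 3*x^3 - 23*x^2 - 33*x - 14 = (x - 7)*(x + 1)^2*(x + 2)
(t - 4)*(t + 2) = t^2 - 2*t - 8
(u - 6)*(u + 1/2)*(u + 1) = u^3 - 9*u^2/2 - 17*u/2 - 3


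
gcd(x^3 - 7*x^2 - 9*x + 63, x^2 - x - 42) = x - 7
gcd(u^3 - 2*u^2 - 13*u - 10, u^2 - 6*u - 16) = u + 2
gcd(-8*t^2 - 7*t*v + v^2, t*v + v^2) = t + v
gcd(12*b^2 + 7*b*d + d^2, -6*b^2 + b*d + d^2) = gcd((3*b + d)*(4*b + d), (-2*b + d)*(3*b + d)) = 3*b + d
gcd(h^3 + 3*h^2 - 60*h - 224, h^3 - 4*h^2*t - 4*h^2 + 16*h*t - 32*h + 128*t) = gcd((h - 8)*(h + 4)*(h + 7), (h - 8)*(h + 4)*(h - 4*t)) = h^2 - 4*h - 32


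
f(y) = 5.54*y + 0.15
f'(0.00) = 5.54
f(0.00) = 0.15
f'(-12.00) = 5.54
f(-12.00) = -66.33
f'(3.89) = 5.54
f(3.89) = 21.70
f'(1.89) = 5.54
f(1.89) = 10.62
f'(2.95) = 5.54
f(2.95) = 16.49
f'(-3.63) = 5.54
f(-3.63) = -19.96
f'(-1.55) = 5.54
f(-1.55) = -8.44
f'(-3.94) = 5.54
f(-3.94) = -21.68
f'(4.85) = 5.54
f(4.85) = 27.02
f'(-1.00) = 5.54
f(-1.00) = -5.39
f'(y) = 5.54000000000000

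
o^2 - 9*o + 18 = (o - 6)*(o - 3)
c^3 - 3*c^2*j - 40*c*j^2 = c*(c - 8*j)*(c + 5*j)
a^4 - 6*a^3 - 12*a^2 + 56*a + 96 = (a - 6)*(a - 4)*(a + 2)^2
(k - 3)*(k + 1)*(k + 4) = k^3 + 2*k^2 - 11*k - 12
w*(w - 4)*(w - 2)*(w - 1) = w^4 - 7*w^3 + 14*w^2 - 8*w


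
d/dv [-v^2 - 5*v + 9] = -2*v - 5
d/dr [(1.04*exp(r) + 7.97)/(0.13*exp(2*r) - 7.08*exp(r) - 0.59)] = (-0.1352*exp(2*r) - 2.0722*exp(r) + 55.814)*exp(r)/(0.0169*exp(4*r) - 1.8408*exp(3*r) + 49.973*exp(2*r) + 8.3544*exp(r) + 0.3481)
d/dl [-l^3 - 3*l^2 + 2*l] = -3*l^2 - 6*l + 2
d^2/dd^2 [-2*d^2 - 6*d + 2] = -4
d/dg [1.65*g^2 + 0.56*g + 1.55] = 3.3*g + 0.56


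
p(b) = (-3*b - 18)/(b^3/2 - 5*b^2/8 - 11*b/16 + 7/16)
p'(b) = (-3*b - 18)*(-3*b^2/2 + 5*b/4 + 11/16)/(b^3/2 - 5*b^2/8 - 11*b/16 + 7/16)^2 - 3/(b^3/2 - 5*b^2/8 - 11*b/16 + 7/16)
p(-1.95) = 2.82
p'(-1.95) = 5.58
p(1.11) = 51.79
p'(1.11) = -21.24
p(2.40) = -12.00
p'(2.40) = 26.88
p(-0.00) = -41.14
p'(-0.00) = -71.51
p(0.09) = -49.25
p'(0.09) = -112.71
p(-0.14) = -33.80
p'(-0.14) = -37.16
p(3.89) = -1.67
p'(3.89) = 1.45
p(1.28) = 52.26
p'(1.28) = 28.45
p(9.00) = -0.15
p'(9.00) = 0.04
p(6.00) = -0.44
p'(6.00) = 0.21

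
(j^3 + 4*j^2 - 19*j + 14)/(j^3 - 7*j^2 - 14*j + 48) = (j^2 + 6*j - 7)/(j^2 - 5*j - 24)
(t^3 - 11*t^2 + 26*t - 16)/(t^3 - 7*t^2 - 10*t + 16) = (t - 2)/(t + 2)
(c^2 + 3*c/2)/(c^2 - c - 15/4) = 2*c/(2*c - 5)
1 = 1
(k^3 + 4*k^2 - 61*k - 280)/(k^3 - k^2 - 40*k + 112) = (k^2 - 3*k - 40)/(k^2 - 8*k + 16)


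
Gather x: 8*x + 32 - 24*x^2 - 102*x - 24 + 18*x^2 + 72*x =-6*x^2 - 22*x + 8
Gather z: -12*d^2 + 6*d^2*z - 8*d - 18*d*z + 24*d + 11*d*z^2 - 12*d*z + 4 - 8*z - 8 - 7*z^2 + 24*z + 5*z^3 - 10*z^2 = -12*d^2 + 16*d + 5*z^3 + z^2*(11*d - 17) + z*(6*d^2 - 30*d + 16) - 4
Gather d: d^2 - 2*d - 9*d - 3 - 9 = d^2 - 11*d - 12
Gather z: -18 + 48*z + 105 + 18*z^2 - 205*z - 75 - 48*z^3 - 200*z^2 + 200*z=-48*z^3 - 182*z^2 + 43*z + 12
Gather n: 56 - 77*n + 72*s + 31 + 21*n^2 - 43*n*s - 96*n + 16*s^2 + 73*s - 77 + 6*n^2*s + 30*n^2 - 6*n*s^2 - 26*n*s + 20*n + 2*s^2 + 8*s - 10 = n^2*(6*s + 51) + n*(-6*s^2 - 69*s - 153) + 18*s^2 + 153*s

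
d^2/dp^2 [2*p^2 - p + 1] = 4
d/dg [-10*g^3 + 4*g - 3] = 4 - 30*g^2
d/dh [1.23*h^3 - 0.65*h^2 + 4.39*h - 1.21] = 3.69*h^2 - 1.3*h + 4.39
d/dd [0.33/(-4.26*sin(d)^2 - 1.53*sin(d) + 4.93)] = (2.8116*sin(d) + 0.5049)*cos(d)/(4.26*sin(d)^2 + 1.53*sin(d) - 4.93)^2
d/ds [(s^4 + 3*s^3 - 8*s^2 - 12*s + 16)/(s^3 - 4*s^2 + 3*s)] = (s^4 - 6*s^3 - 8*s^2 + 32*s - 48)/(s^2*(s^2 - 6*s + 9))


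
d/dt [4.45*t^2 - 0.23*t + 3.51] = 8.9*t - 0.23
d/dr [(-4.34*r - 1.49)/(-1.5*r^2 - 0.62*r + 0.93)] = (6.51*r^2 + 2.6908*r - (3.0*r + 0.62)*(4.34*r + 1.49) - 4.0362)/(1.5*r^2 + 0.62*r - 0.93)^2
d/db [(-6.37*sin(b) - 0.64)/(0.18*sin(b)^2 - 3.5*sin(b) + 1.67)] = (1.1466*sin(b)^2 + 0.230399999999999*sin(b) - 12.8779)*cos(b)/(0.0324*sin(b)^4 - 1.26*sin(b)^3 + 12.8512*sin(b)^2 - 11.69*sin(b) + 2.7889)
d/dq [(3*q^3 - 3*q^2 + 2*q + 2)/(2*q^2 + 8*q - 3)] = (6*q^4 + 48*q^3 - 55*q^2 + 10*q - 22)/(4*q^4 + 32*q^3 + 52*q^2 - 48*q + 9)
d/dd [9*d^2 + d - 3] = 18*d + 1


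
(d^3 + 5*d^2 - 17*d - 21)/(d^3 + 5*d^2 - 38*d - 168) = (d^2 - 2*d - 3)/(d^2 - 2*d - 24)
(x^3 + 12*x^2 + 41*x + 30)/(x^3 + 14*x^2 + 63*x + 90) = (x + 1)/(x + 3)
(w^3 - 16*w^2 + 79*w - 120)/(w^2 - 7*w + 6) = (w^3 - 16*w^2 + 79*w - 120)/(w^2 - 7*w + 6)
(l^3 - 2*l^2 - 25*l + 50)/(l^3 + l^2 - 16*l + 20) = (l - 5)/(l - 2)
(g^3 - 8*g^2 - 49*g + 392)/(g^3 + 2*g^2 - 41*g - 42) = (g^2 - 15*g + 56)/(g^2 - 5*g - 6)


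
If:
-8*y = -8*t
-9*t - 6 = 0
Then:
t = -2/3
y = -2/3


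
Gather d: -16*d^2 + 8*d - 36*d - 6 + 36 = -16*d^2 - 28*d + 30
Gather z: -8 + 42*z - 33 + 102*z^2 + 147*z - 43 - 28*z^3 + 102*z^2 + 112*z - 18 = -28*z^3 + 204*z^2 + 301*z - 102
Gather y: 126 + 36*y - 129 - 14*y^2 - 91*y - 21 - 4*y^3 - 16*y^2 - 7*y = -4*y^3 - 30*y^2 - 62*y - 24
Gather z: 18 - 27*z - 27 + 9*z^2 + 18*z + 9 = 9*z^2 - 9*z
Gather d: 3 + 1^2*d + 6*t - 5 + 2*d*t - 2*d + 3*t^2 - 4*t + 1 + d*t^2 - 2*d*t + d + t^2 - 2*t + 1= d*t^2 + 4*t^2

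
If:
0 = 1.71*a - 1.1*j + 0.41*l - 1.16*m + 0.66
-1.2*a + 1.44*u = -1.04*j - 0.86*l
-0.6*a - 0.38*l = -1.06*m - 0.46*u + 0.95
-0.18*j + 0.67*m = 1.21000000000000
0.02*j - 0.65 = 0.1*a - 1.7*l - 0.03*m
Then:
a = 2.56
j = 2.22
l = 0.46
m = 2.40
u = 0.25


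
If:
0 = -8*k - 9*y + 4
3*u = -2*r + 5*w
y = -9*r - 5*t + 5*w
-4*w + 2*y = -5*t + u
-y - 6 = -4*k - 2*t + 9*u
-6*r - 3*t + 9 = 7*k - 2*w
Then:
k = 8471/6835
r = -8944/116195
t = 28626/116195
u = 1386/116195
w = -2746/116195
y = -4492/6835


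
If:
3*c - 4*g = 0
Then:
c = 4*g/3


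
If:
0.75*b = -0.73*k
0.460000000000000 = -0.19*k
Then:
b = 2.36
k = -2.42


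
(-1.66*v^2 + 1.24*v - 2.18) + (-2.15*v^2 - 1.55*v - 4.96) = -3.81*v^2 - 0.31*v - 7.14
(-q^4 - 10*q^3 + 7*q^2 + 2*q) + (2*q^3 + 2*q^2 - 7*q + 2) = -q^4 - 8*q^3 + 9*q^2 - 5*q + 2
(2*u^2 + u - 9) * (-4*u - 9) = -8*u^3 - 22*u^2 + 27*u + 81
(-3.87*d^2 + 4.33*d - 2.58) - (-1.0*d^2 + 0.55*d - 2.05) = -2.87*d^2 + 3.78*d - 0.53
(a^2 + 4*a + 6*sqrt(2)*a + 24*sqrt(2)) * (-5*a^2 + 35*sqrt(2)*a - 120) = -5*a^4 - 20*a^3 + 5*sqrt(2)*a^3 + 20*sqrt(2)*a^2 + 300*a^2 - 720*sqrt(2)*a + 1200*a - 2880*sqrt(2)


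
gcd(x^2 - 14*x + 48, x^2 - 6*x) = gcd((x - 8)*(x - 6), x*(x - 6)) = x - 6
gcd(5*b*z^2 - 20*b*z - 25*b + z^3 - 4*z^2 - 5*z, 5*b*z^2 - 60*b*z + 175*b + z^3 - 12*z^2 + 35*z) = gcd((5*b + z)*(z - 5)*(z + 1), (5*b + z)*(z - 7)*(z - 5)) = 5*b*z - 25*b + z^2 - 5*z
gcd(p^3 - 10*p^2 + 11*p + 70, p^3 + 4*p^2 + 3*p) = 1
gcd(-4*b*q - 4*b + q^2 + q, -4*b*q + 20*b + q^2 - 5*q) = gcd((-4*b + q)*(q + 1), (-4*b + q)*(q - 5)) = -4*b + q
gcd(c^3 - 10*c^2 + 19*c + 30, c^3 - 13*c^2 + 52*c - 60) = c^2 - 11*c + 30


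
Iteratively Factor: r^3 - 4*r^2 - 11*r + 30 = (r - 5)*(r^2 + r - 6) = (r - 5)*(r - 2)*(r + 3)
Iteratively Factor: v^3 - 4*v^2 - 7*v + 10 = (v - 5)*(v^2 + v - 2) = (v - 5)*(v + 2)*(v - 1)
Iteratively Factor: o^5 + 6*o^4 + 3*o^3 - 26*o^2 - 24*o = (o + 4)*(o^4 + 2*o^3 - 5*o^2 - 6*o) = (o + 3)*(o + 4)*(o^3 - o^2 - 2*o) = (o - 2)*(o + 3)*(o + 4)*(o^2 + o) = o*(o - 2)*(o + 3)*(o + 4)*(o + 1)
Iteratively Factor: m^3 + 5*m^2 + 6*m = (m)*(m^2 + 5*m + 6) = m*(m + 3)*(m + 2)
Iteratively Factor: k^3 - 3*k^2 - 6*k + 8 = (k + 2)*(k^2 - 5*k + 4) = (k - 4)*(k + 2)*(k - 1)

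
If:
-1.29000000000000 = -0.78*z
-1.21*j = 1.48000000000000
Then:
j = -1.22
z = 1.65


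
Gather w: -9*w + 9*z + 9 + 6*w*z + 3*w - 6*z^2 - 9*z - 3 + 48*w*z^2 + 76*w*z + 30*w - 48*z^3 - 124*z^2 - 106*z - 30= w*(48*z^2 + 82*z + 24) - 48*z^3 - 130*z^2 - 106*z - 24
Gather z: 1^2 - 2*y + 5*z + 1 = -2*y + 5*z + 2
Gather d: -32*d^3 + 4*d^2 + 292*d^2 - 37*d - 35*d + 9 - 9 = -32*d^3 + 296*d^2 - 72*d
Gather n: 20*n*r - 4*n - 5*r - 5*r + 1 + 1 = n*(20*r - 4) - 10*r + 2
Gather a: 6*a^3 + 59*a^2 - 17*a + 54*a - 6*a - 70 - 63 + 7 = 6*a^3 + 59*a^2 + 31*a - 126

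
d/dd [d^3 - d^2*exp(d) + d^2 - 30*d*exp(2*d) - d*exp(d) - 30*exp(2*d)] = -d^2*exp(d) + 3*d^2 - 60*d*exp(2*d) - 3*d*exp(d) + 2*d - 90*exp(2*d) - exp(d)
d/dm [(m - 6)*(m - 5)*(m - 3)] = 3*m^2 - 28*m + 63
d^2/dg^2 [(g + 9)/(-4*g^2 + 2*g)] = (g*(2*g - 1)*(6*g + 17) - (g + 9)*(4*g - 1)^2)/(g^3*(2*g - 1)^3)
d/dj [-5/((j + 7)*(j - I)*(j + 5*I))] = 5*((j + 7)*(j - I) + (j + 7)*(j + 5*I) + (j - I)*(j + 5*I))/((j + 7)^2*(j - I)^2*(j + 5*I)^2)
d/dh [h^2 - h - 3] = 2*h - 1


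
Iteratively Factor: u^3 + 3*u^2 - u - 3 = (u - 1)*(u^2 + 4*u + 3) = (u - 1)*(u + 3)*(u + 1)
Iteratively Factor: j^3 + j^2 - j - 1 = (j + 1)*(j^2 - 1) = (j + 1)^2*(j - 1)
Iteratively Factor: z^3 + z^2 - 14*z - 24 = (z - 4)*(z^2 + 5*z + 6) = (z - 4)*(z + 2)*(z + 3)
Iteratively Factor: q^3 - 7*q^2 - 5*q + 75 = (q - 5)*(q^2 - 2*q - 15) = (q - 5)^2*(q + 3)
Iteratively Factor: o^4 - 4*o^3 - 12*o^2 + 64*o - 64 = (o + 4)*(o^3 - 8*o^2 + 20*o - 16) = (o - 2)*(o + 4)*(o^2 - 6*o + 8) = (o - 2)^2*(o + 4)*(o - 4)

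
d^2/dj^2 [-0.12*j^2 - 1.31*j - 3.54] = -0.240000000000000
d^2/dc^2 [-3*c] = 0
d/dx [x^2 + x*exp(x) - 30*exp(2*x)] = x*exp(x) + 2*x - 60*exp(2*x) + exp(x)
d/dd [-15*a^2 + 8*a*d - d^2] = 8*a - 2*d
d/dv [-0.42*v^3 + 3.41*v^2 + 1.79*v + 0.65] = -1.26*v^2 + 6.82*v + 1.79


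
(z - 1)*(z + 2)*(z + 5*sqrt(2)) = z^3 + z^2 + 5*sqrt(2)*z^2 - 2*z + 5*sqrt(2)*z - 10*sqrt(2)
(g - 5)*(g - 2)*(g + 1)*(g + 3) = g^4 - 3*g^3 - 15*g^2 + 19*g + 30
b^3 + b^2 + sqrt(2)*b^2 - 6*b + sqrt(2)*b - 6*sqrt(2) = (b - 2)*(b + 3)*(b + sqrt(2))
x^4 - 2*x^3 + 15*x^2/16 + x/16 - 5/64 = (x - 5/4)*(x - 1/2)^2*(x + 1/4)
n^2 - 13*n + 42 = (n - 7)*(n - 6)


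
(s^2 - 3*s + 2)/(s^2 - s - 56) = (-s^2 + 3*s - 2)/(-s^2 + s + 56)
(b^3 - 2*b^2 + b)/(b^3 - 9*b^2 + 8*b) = (b - 1)/(b - 8)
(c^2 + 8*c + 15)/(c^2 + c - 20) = (c + 3)/(c - 4)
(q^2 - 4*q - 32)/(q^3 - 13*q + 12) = (q - 8)/(q^2 - 4*q + 3)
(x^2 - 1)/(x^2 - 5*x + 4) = (x + 1)/(x - 4)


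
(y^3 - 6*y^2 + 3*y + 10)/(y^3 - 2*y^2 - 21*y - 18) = (y^2 - 7*y + 10)/(y^2 - 3*y - 18)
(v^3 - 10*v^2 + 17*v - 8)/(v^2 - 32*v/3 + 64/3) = 3*(v^2 - 2*v + 1)/(3*v - 8)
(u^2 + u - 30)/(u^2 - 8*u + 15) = (u + 6)/(u - 3)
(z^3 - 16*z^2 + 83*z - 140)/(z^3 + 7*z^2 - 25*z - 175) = (z^2 - 11*z + 28)/(z^2 + 12*z + 35)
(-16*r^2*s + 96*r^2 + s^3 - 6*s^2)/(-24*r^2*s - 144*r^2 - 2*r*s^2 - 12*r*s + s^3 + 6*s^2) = (4*r*s - 24*r - s^2 + 6*s)/(6*r*s + 36*r - s^2 - 6*s)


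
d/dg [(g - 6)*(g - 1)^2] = (g - 1)*(3*g - 13)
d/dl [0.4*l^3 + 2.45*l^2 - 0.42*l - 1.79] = 1.2*l^2 + 4.9*l - 0.42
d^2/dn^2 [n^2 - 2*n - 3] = 2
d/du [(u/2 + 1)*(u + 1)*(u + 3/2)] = 3*u^2/2 + 9*u/2 + 13/4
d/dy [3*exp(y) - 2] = 3*exp(y)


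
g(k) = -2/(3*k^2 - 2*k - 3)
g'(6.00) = 0.01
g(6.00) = -0.02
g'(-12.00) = 0.00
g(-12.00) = 0.00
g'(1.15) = 5.52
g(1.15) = 1.50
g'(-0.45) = -4.22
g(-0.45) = 1.34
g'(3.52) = 0.05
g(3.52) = -0.07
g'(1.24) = 14.47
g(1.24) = 2.31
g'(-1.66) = -0.32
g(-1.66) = -0.23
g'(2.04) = 0.70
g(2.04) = -0.37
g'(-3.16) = -0.04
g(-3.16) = -0.06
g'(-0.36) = -2.33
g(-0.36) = 1.06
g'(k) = -2*(2 - 6*k)/(3*k^2 - 2*k - 3)^2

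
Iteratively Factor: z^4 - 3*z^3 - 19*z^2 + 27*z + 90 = (z - 3)*(z^3 - 19*z - 30) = (z - 3)*(z + 2)*(z^2 - 2*z - 15) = (z - 5)*(z - 3)*(z + 2)*(z + 3)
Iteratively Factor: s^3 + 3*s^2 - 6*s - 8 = (s + 4)*(s^2 - s - 2) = (s - 2)*(s + 4)*(s + 1)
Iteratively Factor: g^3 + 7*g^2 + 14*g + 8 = (g + 1)*(g^2 + 6*g + 8) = (g + 1)*(g + 2)*(g + 4)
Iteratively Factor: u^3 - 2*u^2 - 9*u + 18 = (u - 2)*(u^2 - 9) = (u - 3)*(u - 2)*(u + 3)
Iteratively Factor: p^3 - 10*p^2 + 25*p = (p - 5)*(p^2 - 5*p) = p*(p - 5)*(p - 5)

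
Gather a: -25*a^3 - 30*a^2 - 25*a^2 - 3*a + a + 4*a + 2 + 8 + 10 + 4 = -25*a^3 - 55*a^2 + 2*a + 24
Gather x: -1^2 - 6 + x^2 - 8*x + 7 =x^2 - 8*x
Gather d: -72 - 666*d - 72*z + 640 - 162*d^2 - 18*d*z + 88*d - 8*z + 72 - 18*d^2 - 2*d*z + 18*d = -180*d^2 + d*(-20*z - 560) - 80*z + 640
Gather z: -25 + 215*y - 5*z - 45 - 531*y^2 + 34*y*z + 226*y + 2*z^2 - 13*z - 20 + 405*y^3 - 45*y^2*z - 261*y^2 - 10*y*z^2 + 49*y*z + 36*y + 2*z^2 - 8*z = 405*y^3 - 792*y^2 + 477*y + z^2*(4 - 10*y) + z*(-45*y^2 + 83*y - 26) - 90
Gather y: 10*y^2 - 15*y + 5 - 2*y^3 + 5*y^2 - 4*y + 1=-2*y^3 + 15*y^2 - 19*y + 6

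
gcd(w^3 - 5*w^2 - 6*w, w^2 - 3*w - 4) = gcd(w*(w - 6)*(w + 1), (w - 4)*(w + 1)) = w + 1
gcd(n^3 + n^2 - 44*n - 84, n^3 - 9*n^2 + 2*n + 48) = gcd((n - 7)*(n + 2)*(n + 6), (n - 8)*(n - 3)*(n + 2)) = n + 2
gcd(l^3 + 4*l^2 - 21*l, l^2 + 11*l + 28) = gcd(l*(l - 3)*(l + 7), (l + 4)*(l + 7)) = l + 7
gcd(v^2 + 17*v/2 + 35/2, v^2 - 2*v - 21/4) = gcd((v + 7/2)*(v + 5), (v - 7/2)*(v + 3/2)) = 1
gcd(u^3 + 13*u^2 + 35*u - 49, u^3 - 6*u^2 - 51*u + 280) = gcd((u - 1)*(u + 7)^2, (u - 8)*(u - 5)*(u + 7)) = u + 7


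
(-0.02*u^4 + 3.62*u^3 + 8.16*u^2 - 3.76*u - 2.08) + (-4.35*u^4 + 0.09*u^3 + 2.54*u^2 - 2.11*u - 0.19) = -4.37*u^4 + 3.71*u^3 + 10.7*u^2 - 5.87*u - 2.27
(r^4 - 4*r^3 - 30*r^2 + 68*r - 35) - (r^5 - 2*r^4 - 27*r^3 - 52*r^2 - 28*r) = -r^5 + 3*r^4 + 23*r^3 + 22*r^2 + 96*r - 35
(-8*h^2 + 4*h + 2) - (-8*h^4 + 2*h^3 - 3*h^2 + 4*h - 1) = 8*h^4 - 2*h^3 - 5*h^2 + 3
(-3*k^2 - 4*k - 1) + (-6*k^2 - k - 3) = -9*k^2 - 5*k - 4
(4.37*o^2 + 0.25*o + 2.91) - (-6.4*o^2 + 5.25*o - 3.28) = 10.77*o^2 - 5.0*o + 6.19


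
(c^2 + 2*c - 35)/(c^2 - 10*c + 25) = (c + 7)/(c - 5)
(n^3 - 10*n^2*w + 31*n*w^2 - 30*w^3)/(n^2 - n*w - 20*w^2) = (n^2 - 5*n*w + 6*w^2)/(n + 4*w)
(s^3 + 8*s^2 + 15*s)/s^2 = s + 8 + 15/s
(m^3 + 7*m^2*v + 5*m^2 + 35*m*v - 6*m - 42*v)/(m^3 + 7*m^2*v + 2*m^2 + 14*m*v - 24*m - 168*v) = (m - 1)/(m - 4)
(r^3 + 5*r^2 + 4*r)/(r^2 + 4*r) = r + 1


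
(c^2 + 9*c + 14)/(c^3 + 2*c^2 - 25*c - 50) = (c + 7)/(c^2 - 25)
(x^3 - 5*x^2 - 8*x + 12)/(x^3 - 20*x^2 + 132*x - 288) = (x^2 + x - 2)/(x^2 - 14*x + 48)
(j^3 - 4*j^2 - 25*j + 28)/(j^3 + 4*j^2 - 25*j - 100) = (j^2 - 8*j + 7)/(j^2 - 25)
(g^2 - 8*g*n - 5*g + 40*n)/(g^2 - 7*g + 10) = (g - 8*n)/(g - 2)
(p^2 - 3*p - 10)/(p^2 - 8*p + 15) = (p + 2)/(p - 3)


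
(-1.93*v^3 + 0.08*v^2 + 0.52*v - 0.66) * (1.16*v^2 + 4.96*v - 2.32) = -2.2388*v^5 - 9.48*v^4 + 5.4776*v^3 + 1.628*v^2 - 4.48*v + 1.5312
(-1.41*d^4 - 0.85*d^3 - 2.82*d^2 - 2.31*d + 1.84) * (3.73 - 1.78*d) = 2.5098*d^5 - 3.7463*d^4 + 1.8491*d^3 - 6.4068*d^2 - 11.8915*d + 6.8632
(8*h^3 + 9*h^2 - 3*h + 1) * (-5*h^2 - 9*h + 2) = -40*h^5 - 117*h^4 - 50*h^3 + 40*h^2 - 15*h + 2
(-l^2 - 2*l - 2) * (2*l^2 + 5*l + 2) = -2*l^4 - 9*l^3 - 16*l^2 - 14*l - 4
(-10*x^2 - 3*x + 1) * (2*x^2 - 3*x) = -20*x^4 + 24*x^3 + 11*x^2 - 3*x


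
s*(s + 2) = s^2 + 2*s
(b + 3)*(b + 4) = b^2 + 7*b + 12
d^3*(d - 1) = d^4 - d^3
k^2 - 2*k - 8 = (k - 4)*(k + 2)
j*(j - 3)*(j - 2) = j^3 - 5*j^2 + 6*j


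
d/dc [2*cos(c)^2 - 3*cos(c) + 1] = (3 - 4*cos(c))*sin(c)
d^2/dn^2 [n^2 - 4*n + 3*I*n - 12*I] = 2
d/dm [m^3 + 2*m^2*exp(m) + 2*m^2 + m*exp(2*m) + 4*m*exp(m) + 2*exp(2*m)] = 2*m^2*exp(m) + 3*m^2 + 2*m*exp(2*m) + 8*m*exp(m) + 4*m + 5*exp(2*m) + 4*exp(m)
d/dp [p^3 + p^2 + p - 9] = 3*p^2 + 2*p + 1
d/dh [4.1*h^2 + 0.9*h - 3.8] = 8.2*h + 0.9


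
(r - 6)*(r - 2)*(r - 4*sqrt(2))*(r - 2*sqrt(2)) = r^4 - 6*sqrt(2)*r^3 - 8*r^3 + 28*r^2 + 48*sqrt(2)*r^2 - 128*r - 72*sqrt(2)*r + 192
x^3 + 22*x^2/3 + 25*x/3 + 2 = (x + 1/3)*(x + 1)*(x + 6)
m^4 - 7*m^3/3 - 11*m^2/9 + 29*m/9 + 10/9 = (m - 2)*(m - 5/3)*(m + 1/3)*(m + 1)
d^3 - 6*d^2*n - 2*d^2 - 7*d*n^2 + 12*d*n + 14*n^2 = (d - 2)*(d - 7*n)*(d + n)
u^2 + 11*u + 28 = (u + 4)*(u + 7)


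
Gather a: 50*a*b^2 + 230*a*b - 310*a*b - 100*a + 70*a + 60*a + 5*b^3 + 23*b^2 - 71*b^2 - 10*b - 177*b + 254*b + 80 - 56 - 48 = a*(50*b^2 - 80*b + 30) + 5*b^3 - 48*b^2 + 67*b - 24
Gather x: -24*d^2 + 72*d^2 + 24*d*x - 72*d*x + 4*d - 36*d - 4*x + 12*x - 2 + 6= 48*d^2 - 32*d + x*(8 - 48*d) + 4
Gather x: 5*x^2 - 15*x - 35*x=5*x^2 - 50*x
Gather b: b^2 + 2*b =b^2 + 2*b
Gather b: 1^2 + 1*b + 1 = b + 2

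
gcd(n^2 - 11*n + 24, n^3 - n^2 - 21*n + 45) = n - 3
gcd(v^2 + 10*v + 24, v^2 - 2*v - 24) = v + 4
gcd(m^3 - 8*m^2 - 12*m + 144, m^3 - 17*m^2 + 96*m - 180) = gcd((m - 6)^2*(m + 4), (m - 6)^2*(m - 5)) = m^2 - 12*m + 36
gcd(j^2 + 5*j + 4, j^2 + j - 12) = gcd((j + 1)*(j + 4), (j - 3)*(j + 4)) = j + 4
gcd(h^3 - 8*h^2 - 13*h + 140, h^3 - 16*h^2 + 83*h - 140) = h^2 - 12*h + 35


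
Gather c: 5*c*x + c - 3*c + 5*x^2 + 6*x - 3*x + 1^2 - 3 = c*(5*x - 2) + 5*x^2 + 3*x - 2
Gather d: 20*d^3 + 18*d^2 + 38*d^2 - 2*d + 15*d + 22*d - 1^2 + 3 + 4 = 20*d^3 + 56*d^2 + 35*d + 6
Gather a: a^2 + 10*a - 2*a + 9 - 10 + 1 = a^2 + 8*a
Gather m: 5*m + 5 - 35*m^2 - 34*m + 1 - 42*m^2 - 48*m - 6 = -77*m^2 - 77*m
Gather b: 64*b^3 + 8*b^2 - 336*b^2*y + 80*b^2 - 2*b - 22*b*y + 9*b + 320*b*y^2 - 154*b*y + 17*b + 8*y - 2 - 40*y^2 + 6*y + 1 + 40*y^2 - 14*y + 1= 64*b^3 + b^2*(88 - 336*y) + b*(320*y^2 - 176*y + 24)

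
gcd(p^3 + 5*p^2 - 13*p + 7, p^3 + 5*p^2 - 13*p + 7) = p^3 + 5*p^2 - 13*p + 7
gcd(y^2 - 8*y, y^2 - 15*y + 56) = y - 8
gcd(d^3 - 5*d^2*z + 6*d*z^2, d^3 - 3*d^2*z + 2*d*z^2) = -d^2 + 2*d*z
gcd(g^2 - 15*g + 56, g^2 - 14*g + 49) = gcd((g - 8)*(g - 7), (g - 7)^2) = g - 7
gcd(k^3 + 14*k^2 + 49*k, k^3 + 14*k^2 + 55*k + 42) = k + 7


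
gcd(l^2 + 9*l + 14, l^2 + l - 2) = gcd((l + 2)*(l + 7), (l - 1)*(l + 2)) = l + 2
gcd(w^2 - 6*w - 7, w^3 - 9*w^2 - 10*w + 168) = w - 7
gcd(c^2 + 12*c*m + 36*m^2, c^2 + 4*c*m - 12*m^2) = c + 6*m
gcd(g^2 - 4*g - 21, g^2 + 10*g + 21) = g + 3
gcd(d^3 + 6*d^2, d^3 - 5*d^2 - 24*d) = d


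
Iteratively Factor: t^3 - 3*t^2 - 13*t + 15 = (t - 1)*(t^2 - 2*t - 15) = (t - 5)*(t - 1)*(t + 3)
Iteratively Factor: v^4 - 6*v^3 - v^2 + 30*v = (v - 5)*(v^3 - v^2 - 6*v) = (v - 5)*(v - 3)*(v^2 + 2*v) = v*(v - 5)*(v - 3)*(v + 2)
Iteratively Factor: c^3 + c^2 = (c + 1)*(c^2) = c*(c + 1)*(c)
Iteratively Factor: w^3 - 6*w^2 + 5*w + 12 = (w + 1)*(w^2 - 7*w + 12) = (w - 3)*(w + 1)*(w - 4)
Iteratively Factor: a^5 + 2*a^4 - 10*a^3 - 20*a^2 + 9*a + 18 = (a + 2)*(a^4 - 10*a^2 + 9) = (a - 3)*(a + 2)*(a^3 + 3*a^2 - a - 3) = (a - 3)*(a - 1)*(a + 2)*(a^2 + 4*a + 3) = (a - 3)*(a - 1)*(a + 2)*(a + 3)*(a + 1)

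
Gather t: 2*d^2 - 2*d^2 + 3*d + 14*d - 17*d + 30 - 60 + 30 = 0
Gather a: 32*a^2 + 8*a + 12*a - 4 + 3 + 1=32*a^2 + 20*a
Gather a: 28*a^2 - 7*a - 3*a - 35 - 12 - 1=28*a^2 - 10*a - 48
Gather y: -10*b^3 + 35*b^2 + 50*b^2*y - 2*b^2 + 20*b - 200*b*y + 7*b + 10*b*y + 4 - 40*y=-10*b^3 + 33*b^2 + 27*b + y*(50*b^2 - 190*b - 40) + 4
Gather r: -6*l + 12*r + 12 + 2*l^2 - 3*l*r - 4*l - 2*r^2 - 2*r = 2*l^2 - 10*l - 2*r^2 + r*(10 - 3*l) + 12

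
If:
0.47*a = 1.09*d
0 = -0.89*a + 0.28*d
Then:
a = 0.00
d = 0.00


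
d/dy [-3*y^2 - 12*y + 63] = -6*y - 12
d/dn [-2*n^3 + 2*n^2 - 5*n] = -6*n^2 + 4*n - 5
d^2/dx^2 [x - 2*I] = 0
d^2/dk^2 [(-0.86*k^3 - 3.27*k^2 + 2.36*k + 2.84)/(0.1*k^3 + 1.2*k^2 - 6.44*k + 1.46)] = (0.140999999999999*k^6 - 3.18144*k^5 - 9.08856000000002*k^4 - 96.889112*k^3 + 92.3197439999999*k^2 - 169.980336*k + 256.057352)/(0.001*k^9 + 0.036*k^8 + 0.2388*k^7 - 2.865*k^6 - 14.32752*k^5 + 149.97072*k^4 - 334.147784*k^3 + 189.328128*k^2 - 41.182512*k + 3.112136)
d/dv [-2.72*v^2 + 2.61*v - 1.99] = 2.61 - 5.44*v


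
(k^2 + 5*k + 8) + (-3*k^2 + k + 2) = -2*k^2 + 6*k + 10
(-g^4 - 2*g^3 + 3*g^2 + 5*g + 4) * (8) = -8*g^4 - 16*g^3 + 24*g^2 + 40*g + 32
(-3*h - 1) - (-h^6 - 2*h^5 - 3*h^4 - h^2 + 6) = h^6 + 2*h^5 + 3*h^4 + h^2 - 3*h - 7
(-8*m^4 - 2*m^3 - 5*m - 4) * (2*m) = -16*m^5 - 4*m^4 - 10*m^2 - 8*m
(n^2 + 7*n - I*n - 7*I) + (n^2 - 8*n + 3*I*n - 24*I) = 2*n^2 - n + 2*I*n - 31*I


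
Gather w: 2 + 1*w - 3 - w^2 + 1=-w^2 + w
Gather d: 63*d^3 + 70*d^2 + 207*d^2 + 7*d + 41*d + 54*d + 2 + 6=63*d^3 + 277*d^2 + 102*d + 8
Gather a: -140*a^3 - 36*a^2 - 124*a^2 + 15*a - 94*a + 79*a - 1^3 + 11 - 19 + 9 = -140*a^3 - 160*a^2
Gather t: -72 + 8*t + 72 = 8*t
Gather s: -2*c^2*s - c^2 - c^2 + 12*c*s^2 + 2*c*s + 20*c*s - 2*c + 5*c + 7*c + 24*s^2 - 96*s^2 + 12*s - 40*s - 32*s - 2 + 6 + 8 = -2*c^2 + 10*c + s^2*(12*c - 72) + s*(-2*c^2 + 22*c - 60) + 12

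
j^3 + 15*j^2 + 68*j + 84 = (j + 2)*(j + 6)*(j + 7)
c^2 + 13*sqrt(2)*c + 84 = (c + 6*sqrt(2))*(c + 7*sqrt(2))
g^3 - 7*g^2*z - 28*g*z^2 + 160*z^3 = (g - 8*z)*(g - 4*z)*(g + 5*z)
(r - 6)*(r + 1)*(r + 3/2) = r^3 - 7*r^2/2 - 27*r/2 - 9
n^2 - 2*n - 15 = (n - 5)*(n + 3)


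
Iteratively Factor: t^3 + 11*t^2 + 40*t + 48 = (t + 4)*(t^2 + 7*t + 12) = (t + 4)^2*(t + 3)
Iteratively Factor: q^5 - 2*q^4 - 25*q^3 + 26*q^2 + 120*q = (q - 3)*(q^4 + q^3 - 22*q^2 - 40*q) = (q - 3)*(q + 4)*(q^3 - 3*q^2 - 10*q) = (q - 5)*(q - 3)*(q + 4)*(q^2 + 2*q) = (q - 5)*(q - 3)*(q + 2)*(q + 4)*(q)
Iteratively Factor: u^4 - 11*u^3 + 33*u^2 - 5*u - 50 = (u + 1)*(u^3 - 12*u^2 + 45*u - 50) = (u - 5)*(u + 1)*(u^2 - 7*u + 10) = (u - 5)*(u - 2)*(u + 1)*(u - 5)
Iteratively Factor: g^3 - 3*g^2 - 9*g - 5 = (g + 1)*(g^2 - 4*g - 5) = (g + 1)^2*(g - 5)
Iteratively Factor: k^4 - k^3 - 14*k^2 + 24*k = (k)*(k^3 - k^2 - 14*k + 24) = k*(k - 2)*(k^2 + k - 12) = k*(k - 2)*(k + 4)*(k - 3)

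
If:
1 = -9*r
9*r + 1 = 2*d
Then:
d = 0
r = -1/9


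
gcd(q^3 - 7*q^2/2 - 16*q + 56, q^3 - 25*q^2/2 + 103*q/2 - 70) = q^2 - 15*q/2 + 14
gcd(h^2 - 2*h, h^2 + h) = h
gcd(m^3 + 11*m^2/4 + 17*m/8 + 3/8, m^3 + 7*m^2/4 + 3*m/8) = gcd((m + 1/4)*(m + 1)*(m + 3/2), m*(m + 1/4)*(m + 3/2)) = m^2 + 7*m/4 + 3/8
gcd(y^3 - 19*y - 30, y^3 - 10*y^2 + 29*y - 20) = y - 5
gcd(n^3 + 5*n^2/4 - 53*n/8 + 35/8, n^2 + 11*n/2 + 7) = n + 7/2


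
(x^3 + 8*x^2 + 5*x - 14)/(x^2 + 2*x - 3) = (x^2 + 9*x + 14)/(x + 3)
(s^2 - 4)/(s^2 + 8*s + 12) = (s - 2)/(s + 6)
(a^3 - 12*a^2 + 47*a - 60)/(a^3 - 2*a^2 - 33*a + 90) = (a - 4)/(a + 6)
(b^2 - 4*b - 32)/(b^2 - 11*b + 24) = (b + 4)/(b - 3)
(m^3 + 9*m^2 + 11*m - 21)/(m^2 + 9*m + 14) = (m^2 + 2*m - 3)/(m + 2)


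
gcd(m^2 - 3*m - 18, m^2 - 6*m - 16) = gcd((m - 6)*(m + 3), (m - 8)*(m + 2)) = 1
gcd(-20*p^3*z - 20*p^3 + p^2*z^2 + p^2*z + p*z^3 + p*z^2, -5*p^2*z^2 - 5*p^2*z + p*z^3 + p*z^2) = p*z + p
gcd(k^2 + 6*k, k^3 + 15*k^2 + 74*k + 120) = k + 6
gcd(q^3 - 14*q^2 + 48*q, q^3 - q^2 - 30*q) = q^2 - 6*q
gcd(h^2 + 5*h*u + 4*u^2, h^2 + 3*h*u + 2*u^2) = h + u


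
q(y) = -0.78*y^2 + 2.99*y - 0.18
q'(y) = 2.99 - 1.56*y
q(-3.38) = -19.20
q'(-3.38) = 8.26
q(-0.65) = -2.45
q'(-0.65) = 4.00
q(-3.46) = -19.86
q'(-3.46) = 8.39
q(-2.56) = -12.95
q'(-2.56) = 6.98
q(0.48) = 1.08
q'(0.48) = 2.24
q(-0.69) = -2.61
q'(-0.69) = 4.07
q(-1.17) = -4.75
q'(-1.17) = 4.82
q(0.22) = 0.44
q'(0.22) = 2.65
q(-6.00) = -46.20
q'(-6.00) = 12.35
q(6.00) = -10.32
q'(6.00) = -6.37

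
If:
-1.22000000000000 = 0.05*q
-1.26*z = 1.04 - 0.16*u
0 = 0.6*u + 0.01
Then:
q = -24.40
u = -0.02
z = -0.83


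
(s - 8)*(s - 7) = s^2 - 15*s + 56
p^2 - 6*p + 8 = (p - 4)*(p - 2)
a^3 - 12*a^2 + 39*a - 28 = (a - 7)*(a - 4)*(a - 1)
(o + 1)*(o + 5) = o^2 + 6*o + 5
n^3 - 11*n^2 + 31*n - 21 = (n - 7)*(n - 3)*(n - 1)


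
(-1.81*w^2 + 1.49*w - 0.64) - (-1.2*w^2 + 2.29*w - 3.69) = -0.61*w^2 - 0.8*w + 3.05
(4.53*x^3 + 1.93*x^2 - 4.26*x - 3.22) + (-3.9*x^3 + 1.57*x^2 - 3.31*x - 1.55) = 0.63*x^3 + 3.5*x^2 - 7.57*x - 4.77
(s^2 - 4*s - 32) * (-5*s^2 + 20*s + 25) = -5*s^4 + 40*s^3 + 105*s^2 - 740*s - 800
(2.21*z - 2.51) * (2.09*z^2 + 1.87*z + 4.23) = 4.6189*z^3 - 1.1132*z^2 + 4.6546*z - 10.6173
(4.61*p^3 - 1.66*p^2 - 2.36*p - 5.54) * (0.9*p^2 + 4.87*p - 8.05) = 4.149*p^5 + 20.9567*p^4 - 47.3187*p^3 - 3.1162*p^2 - 7.9818*p + 44.597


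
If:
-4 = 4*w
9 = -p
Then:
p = -9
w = -1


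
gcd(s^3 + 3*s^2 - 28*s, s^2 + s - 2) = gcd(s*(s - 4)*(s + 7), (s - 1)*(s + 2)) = 1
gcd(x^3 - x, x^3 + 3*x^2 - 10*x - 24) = 1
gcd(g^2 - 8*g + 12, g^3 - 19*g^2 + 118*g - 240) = g - 6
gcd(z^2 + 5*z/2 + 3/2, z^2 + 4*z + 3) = z + 1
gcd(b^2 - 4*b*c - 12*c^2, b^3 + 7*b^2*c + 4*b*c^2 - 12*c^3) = b + 2*c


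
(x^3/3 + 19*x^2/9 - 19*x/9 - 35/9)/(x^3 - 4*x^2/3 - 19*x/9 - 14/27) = 3*(-3*x^3 - 19*x^2 + 19*x + 35)/(-27*x^3 + 36*x^2 + 57*x + 14)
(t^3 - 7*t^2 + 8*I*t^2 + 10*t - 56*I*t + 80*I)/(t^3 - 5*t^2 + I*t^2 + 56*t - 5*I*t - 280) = (t - 2)/(t - 7*I)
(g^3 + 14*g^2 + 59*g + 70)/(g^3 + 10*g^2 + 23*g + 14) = (g + 5)/(g + 1)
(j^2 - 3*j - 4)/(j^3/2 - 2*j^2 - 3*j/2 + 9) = 2*(j^2 - 3*j - 4)/(j^3 - 4*j^2 - 3*j + 18)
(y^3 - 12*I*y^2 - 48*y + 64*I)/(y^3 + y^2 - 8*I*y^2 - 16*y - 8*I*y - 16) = (y - 4*I)/(y + 1)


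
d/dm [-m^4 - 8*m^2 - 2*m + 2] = -4*m^3 - 16*m - 2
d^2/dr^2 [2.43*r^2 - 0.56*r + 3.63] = 4.86000000000000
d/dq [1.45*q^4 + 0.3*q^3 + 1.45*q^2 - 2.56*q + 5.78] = 5.8*q^3 + 0.9*q^2 + 2.9*q - 2.56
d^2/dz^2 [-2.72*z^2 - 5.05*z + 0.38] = -5.44000000000000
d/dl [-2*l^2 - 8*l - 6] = -4*l - 8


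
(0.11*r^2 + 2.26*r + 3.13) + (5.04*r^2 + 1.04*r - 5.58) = 5.15*r^2 + 3.3*r - 2.45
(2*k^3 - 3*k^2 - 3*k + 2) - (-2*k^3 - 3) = 4*k^3 - 3*k^2 - 3*k + 5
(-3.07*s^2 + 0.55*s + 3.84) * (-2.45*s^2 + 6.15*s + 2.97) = 7.5215*s^4 - 20.228*s^3 - 15.1434*s^2 + 25.2495*s + 11.4048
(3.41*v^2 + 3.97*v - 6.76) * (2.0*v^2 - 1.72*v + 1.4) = 6.82*v^4 + 2.0748*v^3 - 15.5744*v^2 + 17.1852*v - 9.464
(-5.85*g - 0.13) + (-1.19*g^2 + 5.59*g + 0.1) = -1.19*g^2 - 0.26*g - 0.03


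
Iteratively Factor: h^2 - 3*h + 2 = (h - 2)*(h - 1)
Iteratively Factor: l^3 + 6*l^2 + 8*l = (l)*(l^2 + 6*l + 8) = l*(l + 2)*(l + 4)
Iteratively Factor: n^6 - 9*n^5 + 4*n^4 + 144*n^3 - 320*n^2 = (n)*(n^5 - 9*n^4 + 4*n^3 + 144*n^2 - 320*n) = n*(n - 5)*(n^4 - 4*n^3 - 16*n^2 + 64*n) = n*(n - 5)*(n - 4)*(n^3 - 16*n) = n^2*(n - 5)*(n - 4)*(n^2 - 16) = n^2*(n - 5)*(n - 4)*(n + 4)*(n - 4)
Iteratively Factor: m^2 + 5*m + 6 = (m + 2)*(m + 3)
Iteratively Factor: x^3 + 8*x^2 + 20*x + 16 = (x + 2)*(x^2 + 6*x + 8) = (x + 2)*(x + 4)*(x + 2)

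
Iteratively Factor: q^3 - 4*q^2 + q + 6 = (q - 3)*(q^2 - q - 2) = (q - 3)*(q - 2)*(q + 1)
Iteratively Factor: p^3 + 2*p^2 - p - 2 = (p + 1)*(p^2 + p - 2) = (p + 1)*(p + 2)*(p - 1)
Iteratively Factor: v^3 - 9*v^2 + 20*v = (v)*(v^2 - 9*v + 20) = v*(v - 4)*(v - 5)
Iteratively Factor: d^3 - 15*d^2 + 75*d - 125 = (d - 5)*(d^2 - 10*d + 25) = (d - 5)^2*(d - 5)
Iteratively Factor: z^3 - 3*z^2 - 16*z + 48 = (z - 4)*(z^2 + z - 12) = (z - 4)*(z + 4)*(z - 3)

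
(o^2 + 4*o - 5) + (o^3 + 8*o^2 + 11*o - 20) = o^3 + 9*o^2 + 15*o - 25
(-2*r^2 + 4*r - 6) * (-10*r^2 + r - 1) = 20*r^4 - 42*r^3 + 66*r^2 - 10*r + 6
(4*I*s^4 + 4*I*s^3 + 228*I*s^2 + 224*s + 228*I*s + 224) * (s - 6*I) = 4*I*s^5 + 24*s^4 + 4*I*s^4 + 24*s^3 + 228*I*s^3 + 1592*s^2 + 228*I*s^2 + 1592*s - 1344*I*s - 1344*I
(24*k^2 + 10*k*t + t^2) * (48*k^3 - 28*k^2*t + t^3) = 1152*k^5 - 192*k^4*t - 232*k^3*t^2 - 4*k^2*t^3 + 10*k*t^4 + t^5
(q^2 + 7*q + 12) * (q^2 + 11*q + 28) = q^4 + 18*q^3 + 117*q^2 + 328*q + 336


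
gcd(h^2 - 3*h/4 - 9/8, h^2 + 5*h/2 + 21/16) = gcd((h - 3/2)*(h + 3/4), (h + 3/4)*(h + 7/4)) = h + 3/4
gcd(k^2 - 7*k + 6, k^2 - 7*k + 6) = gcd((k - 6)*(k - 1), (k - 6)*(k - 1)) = k^2 - 7*k + 6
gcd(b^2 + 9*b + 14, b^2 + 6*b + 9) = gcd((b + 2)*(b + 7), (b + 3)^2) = 1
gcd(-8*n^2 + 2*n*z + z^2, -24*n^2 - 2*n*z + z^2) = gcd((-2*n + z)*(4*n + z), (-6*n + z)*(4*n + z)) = 4*n + z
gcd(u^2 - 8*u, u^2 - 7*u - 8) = u - 8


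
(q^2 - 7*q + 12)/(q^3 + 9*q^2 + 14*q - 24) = (q^2 - 7*q + 12)/(q^3 + 9*q^2 + 14*q - 24)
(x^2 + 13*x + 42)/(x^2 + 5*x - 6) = (x + 7)/(x - 1)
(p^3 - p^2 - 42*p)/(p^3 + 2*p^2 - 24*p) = (p - 7)/(p - 4)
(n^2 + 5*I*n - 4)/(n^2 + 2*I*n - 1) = (n + 4*I)/(n + I)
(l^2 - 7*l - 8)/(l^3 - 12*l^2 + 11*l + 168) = (l + 1)/(l^2 - 4*l - 21)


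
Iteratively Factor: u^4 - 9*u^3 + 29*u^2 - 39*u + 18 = (u - 2)*(u^3 - 7*u^2 + 15*u - 9) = (u - 2)*(u - 1)*(u^2 - 6*u + 9) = (u - 3)*(u - 2)*(u - 1)*(u - 3)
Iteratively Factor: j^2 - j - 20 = (j - 5)*(j + 4)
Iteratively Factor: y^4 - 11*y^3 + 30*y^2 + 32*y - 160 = (y - 4)*(y^3 - 7*y^2 + 2*y + 40) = (y - 5)*(y - 4)*(y^2 - 2*y - 8) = (y - 5)*(y - 4)*(y + 2)*(y - 4)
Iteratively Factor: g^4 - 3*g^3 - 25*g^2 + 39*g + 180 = (g + 3)*(g^3 - 6*g^2 - 7*g + 60) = (g + 3)^2*(g^2 - 9*g + 20) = (g - 5)*(g + 3)^2*(g - 4)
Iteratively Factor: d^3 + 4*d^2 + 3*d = (d + 3)*(d^2 + d) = d*(d + 3)*(d + 1)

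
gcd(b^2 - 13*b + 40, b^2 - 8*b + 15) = b - 5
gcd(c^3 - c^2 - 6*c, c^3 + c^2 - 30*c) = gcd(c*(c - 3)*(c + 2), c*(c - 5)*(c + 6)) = c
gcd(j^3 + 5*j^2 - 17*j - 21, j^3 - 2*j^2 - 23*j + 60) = j - 3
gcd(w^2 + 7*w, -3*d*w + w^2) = w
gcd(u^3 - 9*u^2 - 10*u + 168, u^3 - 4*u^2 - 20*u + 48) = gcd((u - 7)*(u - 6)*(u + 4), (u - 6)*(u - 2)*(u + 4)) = u^2 - 2*u - 24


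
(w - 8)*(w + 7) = w^2 - w - 56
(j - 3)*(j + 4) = j^2 + j - 12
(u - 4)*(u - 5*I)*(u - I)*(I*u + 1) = I*u^4 + 7*u^3 - 4*I*u^3 - 28*u^2 - 11*I*u^2 - 5*u + 44*I*u + 20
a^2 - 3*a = a*(a - 3)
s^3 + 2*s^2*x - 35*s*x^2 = s*(s - 5*x)*(s + 7*x)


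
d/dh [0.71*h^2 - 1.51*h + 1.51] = 1.42*h - 1.51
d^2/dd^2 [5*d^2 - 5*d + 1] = 10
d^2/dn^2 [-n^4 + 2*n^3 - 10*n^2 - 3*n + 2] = -12*n^2 + 12*n - 20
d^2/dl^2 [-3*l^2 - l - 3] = -6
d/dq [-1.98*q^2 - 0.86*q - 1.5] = -3.96*q - 0.86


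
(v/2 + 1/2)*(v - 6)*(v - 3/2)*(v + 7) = v^4/2 + v^3/4 - 22*v^2 + 39*v/4 + 63/2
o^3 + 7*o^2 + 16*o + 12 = (o + 2)^2*(o + 3)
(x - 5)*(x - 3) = x^2 - 8*x + 15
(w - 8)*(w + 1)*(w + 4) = w^3 - 3*w^2 - 36*w - 32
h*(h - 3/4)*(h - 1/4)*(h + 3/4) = h^4 - h^3/4 - 9*h^2/16 + 9*h/64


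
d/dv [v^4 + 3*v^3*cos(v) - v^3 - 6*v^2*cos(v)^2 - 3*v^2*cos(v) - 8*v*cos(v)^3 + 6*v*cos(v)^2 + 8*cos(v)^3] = -3*v^3*sin(v) + 4*v^3 + 3*v^2*sin(v) + 6*v^2*sin(2*v) + 9*v^2*cos(v) - 3*v^2 + 24*v*sin(v)*cos(v)^2 - 6*v*sin(2*v) - 12*v*cos(v)^2 - 6*v*cos(v) - 24*sin(v)*cos(v)^2 - 8*cos(v)^3 + 6*cos(v)^2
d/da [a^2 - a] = 2*a - 1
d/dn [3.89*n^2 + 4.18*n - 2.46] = 7.78*n + 4.18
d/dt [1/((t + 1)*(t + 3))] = 2*(-t - 2)/(t^4 + 8*t^3 + 22*t^2 + 24*t + 9)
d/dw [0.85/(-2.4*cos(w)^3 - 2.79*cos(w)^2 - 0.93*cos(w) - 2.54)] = (6.12*sin(w)^2 - 4.743*cos(w) - 6.9105)*sin(w)/(2.4*cos(w)^3 + 2.79*cos(w)^2 + 0.93*cos(w) + 2.54)^2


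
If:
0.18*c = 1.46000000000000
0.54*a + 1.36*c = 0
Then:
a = -20.43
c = 8.11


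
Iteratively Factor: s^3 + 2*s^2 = (s)*(s^2 + 2*s) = s^2*(s + 2)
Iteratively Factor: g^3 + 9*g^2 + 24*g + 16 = (g + 4)*(g^2 + 5*g + 4) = (g + 1)*(g + 4)*(g + 4)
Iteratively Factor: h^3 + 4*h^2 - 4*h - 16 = (h + 2)*(h^2 + 2*h - 8) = (h - 2)*(h + 2)*(h + 4)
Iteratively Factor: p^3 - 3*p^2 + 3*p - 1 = (p - 1)*(p^2 - 2*p + 1) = (p - 1)^2*(p - 1)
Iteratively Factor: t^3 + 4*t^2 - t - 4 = (t + 4)*(t^2 - 1) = (t - 1)*(t + 4)*(t + 1)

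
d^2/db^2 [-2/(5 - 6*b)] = 144/(6*b - 5)^3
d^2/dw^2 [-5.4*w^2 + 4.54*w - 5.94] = -10.8000000000000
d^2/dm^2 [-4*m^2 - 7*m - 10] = -8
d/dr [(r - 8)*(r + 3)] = 2*r - 5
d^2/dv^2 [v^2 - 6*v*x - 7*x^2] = 2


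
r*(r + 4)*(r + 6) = r^3 + 10*r^2 + 24*r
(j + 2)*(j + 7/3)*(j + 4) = j^3 + 25*j^2/3 + 22*j + 56/3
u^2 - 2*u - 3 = (u - 3)*(u + 1)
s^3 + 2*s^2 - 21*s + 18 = (s - 3)*(s - 1)*(s + 6)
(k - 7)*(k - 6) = k^2 - 13*k + 42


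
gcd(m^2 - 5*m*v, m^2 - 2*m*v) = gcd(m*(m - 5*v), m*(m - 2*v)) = m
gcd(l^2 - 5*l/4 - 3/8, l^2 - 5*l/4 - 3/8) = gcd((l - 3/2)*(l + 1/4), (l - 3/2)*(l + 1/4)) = l^2 - 5*l/4 - 3/8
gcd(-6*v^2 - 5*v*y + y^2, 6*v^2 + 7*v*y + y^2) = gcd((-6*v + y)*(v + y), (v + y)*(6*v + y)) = v + y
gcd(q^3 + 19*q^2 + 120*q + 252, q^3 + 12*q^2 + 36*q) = q^2 + 12*q + 36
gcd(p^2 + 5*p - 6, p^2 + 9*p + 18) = p + 6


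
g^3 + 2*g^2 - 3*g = g*(g - 1)*(g + 3)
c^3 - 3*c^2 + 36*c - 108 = (c - 3)*(c - 6*I)*(c + 6*I)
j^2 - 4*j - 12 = (j - 6)*(j + 2)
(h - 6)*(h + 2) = h^2 - 4*h - 12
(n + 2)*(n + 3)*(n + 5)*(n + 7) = n^4 + 17*n^3 + 101*n^2 + 247*n + 210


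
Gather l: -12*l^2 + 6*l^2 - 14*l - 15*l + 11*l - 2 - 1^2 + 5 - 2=-6*l^2 - 18*l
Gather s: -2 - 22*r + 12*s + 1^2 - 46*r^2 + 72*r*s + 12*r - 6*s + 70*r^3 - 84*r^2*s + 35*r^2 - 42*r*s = 70*r^3 - 11*r^2 - 10*r + s*(-84*r^2 + 30*r + 6) - 1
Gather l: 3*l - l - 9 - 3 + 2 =2*l - 10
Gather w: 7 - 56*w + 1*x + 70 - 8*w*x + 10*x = w*(-8*x - 56) + 11*x + 77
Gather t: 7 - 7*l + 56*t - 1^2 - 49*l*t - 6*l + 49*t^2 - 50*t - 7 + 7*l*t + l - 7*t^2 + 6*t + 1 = -12*l + 42*t^2 + t*(12 - 42*l)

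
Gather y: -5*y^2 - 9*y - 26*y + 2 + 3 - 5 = -5*y^2 - 35*y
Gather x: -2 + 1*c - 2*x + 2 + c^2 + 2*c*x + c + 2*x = c^2 + 2*c*x + 2*c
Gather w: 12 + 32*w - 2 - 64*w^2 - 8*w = -64*w^2 + 24*w + 10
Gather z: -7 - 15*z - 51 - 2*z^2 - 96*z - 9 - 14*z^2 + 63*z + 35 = -16*z^2 - 48*z - 32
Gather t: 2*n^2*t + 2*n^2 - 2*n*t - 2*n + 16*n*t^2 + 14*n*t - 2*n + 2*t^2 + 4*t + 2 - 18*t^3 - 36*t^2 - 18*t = 2*n^2 - 4*n - 18*t^3 + t^2*(16*n - 34) + t*(2*n^2 + 12*n - 14) + 2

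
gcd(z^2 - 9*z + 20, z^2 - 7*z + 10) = z - 5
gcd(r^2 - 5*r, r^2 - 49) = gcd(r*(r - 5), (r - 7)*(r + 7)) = 1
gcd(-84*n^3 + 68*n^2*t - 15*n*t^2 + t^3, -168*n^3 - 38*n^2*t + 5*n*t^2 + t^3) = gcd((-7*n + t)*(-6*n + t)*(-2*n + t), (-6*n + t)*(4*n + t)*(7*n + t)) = -6*n + t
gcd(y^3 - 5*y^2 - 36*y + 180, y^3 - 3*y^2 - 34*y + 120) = y^2 + y - 30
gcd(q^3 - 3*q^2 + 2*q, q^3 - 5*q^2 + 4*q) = q^2 - q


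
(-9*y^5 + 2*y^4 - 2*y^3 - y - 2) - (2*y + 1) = -9*y^5 + 2*y^4 - 2*y^3 - 3*y - 3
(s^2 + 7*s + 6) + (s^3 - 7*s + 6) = s^3 + s^2 + 12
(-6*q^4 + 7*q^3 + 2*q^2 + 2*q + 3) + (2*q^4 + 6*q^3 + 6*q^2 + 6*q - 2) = -4*q^4 + 13*q^3 + 8*q^2 + 8*q + 1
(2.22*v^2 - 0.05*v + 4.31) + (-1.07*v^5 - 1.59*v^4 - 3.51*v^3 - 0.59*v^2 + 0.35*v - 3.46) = -1.07*v^5 - 1.59*v^4 - 3.51*v^3 + 1.63*v^2 + 0.3*v + 0.85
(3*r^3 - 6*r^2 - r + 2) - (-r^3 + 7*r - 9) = 4*r^3 - 6*r^2 - 8*r + 11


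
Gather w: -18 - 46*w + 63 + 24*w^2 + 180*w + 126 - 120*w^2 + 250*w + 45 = -96*w^2 + 384*w + 216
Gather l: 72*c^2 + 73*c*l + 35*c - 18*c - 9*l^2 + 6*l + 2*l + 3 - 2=72*c^2 + 17*c - 9*l^2 + l*(73*c + 8) + 1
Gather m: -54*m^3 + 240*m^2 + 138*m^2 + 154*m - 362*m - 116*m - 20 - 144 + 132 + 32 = -54*m^3 + 378*m^2 - 324*m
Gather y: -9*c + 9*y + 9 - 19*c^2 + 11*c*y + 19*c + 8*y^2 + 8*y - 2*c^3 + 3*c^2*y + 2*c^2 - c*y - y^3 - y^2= -2*c^3 - 17*c^2 + 10*c - y^3 + 7*y^2 + y*(3*c^2 + 10*c + 17) + 9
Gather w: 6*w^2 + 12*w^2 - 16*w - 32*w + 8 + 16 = 18*w^2 - 48*w + 24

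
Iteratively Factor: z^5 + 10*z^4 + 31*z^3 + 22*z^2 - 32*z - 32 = (z - 1)*(z^4 + 11*z^3 + 42*z^2 + 64*z + 32) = (z - 1)*(z + 4)*(z^3 + 7*z^2 + 14*z + 8) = (z - 1)*(z + 4)^2*(z^2 + 3*z + 2) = (z - 1)*(z + 1)*(z + 4)^2*(z + 2)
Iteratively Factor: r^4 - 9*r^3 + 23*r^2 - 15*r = (r - 5)*(r^3 - 4*r^2 + 3*r) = (r - 5)*(r - 1)*(r^2 - 3*r) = (r - 5)*(r - 3)*(r - 1)*(r)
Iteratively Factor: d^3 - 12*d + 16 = (d - 2)*(d^2 + 2*d - 8) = (d - 2)*(d + 4)*(d - 2)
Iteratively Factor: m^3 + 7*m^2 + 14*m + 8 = (m + 1)*(m^2 + 6*m + 8) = (m + 1)*(m + 2)*(m + 4)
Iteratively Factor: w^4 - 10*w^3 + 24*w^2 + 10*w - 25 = (w - 5)*(w^3 - 5*w^2 - w + 5) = (w - 5)*(w - 1)*(w^2 - 4*w - 5) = (w - 5)*(w - 1)*(w + 1)*(w - 5)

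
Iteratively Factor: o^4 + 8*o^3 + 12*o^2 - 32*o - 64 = (o + 2)*(o^3 + 6*o^2 - 32) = (o + 2)*(o + 4)*(o^2 + 2*o - 8) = (o + 2)*(o + 4)^2*(o - 2)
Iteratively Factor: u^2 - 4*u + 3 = (u - 3)*(u - 1)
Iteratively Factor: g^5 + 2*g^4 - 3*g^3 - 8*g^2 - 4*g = (g + 1)*(g^4 + g^3 - 4*g^2 - 4*g) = g*(g + 1)*(g^3 + g^2 - 4*g - 4) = g*(g + 1)^2*(g^2 - 4) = g*(g + 1)^2*(g + 2)*(g - 2)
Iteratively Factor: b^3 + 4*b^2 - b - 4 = (b - 1)*(b^2 + 5*b + 4) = (b - 1)*(b + 4)*(b + 1)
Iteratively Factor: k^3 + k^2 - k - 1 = (k + 1)*(k^2 - 1) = (k - 1)*(k + 1)*(k + 1)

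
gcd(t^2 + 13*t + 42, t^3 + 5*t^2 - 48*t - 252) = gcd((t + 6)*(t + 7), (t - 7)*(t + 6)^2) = t + 6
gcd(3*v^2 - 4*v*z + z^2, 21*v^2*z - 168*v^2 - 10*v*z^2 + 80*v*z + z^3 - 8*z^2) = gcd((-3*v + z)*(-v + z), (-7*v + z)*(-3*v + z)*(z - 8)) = -3*v + z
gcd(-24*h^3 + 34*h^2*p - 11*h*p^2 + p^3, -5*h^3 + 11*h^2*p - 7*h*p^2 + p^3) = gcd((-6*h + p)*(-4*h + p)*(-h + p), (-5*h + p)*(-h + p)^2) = -h + p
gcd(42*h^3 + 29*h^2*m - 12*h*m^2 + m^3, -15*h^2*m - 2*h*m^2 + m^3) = 1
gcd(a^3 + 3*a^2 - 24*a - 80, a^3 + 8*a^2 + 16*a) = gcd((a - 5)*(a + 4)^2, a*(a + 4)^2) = a^2 + 8*a + 16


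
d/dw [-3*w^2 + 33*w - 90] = 33 - 6*w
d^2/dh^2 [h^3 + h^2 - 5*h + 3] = 6*h + 2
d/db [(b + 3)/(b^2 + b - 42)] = (b^2 + b - (b + 3)*(2*b + 1) - 42)/(b^2 + b - 42)^2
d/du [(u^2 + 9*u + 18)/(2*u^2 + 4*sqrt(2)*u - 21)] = (-4*(u + sqrt(2))*(u^2 + 9*u + 18) + (2*u + 9)*(2*u^2 + 4*sqrt(2)*u - 21))/(2*u^2 + 4*sqrt(2)*u - 21)^2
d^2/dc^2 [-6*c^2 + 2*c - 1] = -12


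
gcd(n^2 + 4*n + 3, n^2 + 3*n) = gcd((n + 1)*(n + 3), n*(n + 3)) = n + 3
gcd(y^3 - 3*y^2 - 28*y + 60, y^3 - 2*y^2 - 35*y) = y + 5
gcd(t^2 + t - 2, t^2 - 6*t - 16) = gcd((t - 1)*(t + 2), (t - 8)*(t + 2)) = t + 2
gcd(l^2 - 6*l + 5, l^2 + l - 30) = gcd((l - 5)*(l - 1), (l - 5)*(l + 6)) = l - 5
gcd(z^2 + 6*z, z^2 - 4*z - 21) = 1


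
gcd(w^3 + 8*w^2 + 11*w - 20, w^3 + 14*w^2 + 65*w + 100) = w^2 + 9*w + 20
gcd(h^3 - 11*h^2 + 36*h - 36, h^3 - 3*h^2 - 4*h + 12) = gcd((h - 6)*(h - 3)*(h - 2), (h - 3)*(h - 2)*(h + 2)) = h^2 - 5*h + 6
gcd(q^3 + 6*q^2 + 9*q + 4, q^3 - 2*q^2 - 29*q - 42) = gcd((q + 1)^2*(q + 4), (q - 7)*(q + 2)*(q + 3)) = 1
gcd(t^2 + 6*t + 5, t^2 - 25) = t + 5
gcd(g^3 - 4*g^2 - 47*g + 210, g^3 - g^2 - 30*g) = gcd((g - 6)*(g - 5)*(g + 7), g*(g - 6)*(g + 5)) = g - 6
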